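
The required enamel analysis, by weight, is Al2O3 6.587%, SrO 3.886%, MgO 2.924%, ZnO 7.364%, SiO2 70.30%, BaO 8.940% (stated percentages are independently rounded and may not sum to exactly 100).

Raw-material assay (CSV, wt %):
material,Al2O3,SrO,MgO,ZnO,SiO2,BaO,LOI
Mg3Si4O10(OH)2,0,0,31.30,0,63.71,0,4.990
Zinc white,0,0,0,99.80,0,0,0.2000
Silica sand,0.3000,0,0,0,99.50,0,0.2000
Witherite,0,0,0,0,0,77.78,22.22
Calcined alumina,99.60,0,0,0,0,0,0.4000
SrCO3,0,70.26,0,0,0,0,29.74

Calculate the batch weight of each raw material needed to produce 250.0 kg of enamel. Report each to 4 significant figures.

Batch per 250.0 kg enamel:
  Mg3Si4O10(OH)2: 23.35 kg
  Zinc white: 18.45 kg
  Silica sand: 161.7 kg
  Witherite: 28.73 kg
  Calcined alumina: 16.05 kg
  SrCO3: 13.83 kg
Total batch = 262.1 kg; LOI loss = 12.09 kg; yield = 95.39%

Each numeric step runs at full float precision from first step to last; values along the way are printed (rounded to four significant figures) on the page; each reported figure is rounded exactly once; all derived quantities, including the totals, the six compositions, LOI, yield, glass mass, are re-derived from the batch weights per 250.0 kg of glass in exact precision as quoted within question or answer.
The oxide mass targets at 250.0 kg enamel:
  Al2O3: 6.587% × 250.0 = 16.47 kg
  SrO: 3.886% × 250.0 = 9.715 kg
  MgO: 2.924% × 250.0 = 7.310 kg
  ZnO: 7.364% × 250.0 = 18.41 kg
  SiO2: 70.30% × 250.0 = 175.8 kg
  BaO: 8.940% × 250.0 = 22.35 kg
Mass-balance tally per oxide using the reported weights, for the quoted basis mass (delivered sums recover each target modulo rounding of the values):
  Al2O3: 161.7·0.003000 + 16.05·0.9960 = 16.47 kg (target 16.47 kg)
  SrO: 13.83·0.7026 = 9.717 kg (target 9.715 kg)
  MgO: 23.35·0.3130 = 7.309 kg (target 7.310 kg)
  ZnO: 18.45·0.9980 = 18.41 kg (target 18.41 kg)
  SiO2: 23.35·0.6371 + 161.7·0.9950 = 175.8 kg (target 175.8 kg)
  BaO: 28.73·0.7778 = 22.35 kg (target 22.35 kg)
The glass-mass cross-check: total batch − LOI = 250.0 kg (targets for the oxides total 250.0 kg; against the stated basis, 250.0 kg — any gap is answer rounding).
Batch total: Σ batch = 262.1 kg; loss to ignition Σ batch·LOI = 12.09 kg; glass ÷ batch gives a yield of 95.39%.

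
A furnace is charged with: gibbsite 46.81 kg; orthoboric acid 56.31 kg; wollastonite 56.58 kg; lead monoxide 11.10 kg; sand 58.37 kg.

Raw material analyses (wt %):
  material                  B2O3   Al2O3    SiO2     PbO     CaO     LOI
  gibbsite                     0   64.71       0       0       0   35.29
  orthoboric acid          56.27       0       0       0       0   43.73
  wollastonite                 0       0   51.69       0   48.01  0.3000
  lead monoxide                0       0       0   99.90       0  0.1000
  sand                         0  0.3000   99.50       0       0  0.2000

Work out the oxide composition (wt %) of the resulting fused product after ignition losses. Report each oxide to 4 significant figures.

Glass mass = 187.7 kg (batch 229.2 − LOI 41.44).
Composition: B2O3 16.88%, Al2O3 16.23%, SiO2 46.52%, PbO 5.907%, CaO 14.47%

The whole derivation runs at exact precision at all times — in-progress results are displayed rounded to four significant figures within the worked lines — each reported result sees exactly one rounding — derived quantities are rebuilt from the batch weights per 187.7 kg of glass in full float precision (LOI, the totals, five oxide percentages, net glass mass, yield) as given in the problem or answer text.
Oxide-by-oxide delivered mass:
  B2O3: 56.31·0.5627 = 31.69 kg
  Al2O3: 46.81·0.6471 + 58.37·0.003000 = 30.47 kg
  SiO2: 56.58·0.5169 + 58.37·0.9950 = 87.32 kg
  PbO: 11.10·0.9990 = 11.09 kg
  CaO: 56.58·0.4801 = 27.16 kg
LOI: 46.81·0.3529 + 56.31·0.4373 + 56.58·0.003000 + 11.10·0.001000 + 58.37·0.002000 = 41.44 kg
Glass mass = batch − LOI = 229.2 − 41.44 = 187.7 kg (the oxide masses sum to this)
wt %: oxide over glass, times 100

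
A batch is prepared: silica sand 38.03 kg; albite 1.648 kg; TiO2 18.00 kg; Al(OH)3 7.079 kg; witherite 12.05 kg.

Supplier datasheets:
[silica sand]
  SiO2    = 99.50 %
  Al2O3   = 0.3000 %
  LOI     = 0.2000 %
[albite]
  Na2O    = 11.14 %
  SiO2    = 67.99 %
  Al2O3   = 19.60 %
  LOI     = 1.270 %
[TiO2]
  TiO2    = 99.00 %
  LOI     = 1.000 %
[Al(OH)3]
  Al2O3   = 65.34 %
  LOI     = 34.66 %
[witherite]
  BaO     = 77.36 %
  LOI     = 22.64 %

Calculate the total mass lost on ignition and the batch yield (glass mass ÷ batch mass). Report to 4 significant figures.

Full precision is maintained in all steps. Values along the way are shown (rounded to 4 significant digits) in the printout; every reported number receives exactly one rounding — the derived quantities (LOI, the five compositions, yield, the totals, glass mass) are rebuilt from the batch weights per 71.35 kg of glass at full float precision as written in question or answer.
Material-by-material LOI:
  silica sand: 38.03 × 0.002000 = 0.07606 kg
  albite: 1.648 × 0.01270 = 0.02093 kg
  TiO2: 18.00 × 0.01000 = 0.1800 kg
  Al(OH)3: 7.079 × 0.3466 = 2.454 kg
  witherite: 12.05 × 0.2264 = 2.728 kg
Total LOI = 5.459 kg
Glass = batch − LOI = 76.81 − 5.459 = 71.35 kg

LOI loss = 5.459 kg; glass = 71.35 kg; yield = 92.89%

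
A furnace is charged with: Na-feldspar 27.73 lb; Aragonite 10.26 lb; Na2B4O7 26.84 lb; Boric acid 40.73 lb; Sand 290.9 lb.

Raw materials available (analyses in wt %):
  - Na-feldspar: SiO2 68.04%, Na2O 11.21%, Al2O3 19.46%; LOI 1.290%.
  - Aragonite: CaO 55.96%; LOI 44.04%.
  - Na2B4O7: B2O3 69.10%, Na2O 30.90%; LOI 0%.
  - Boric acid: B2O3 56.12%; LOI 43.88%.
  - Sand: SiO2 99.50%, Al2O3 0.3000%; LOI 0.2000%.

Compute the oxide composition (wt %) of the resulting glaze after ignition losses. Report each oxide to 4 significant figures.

In-progress results are displayed (rounded to 4 significant figures) when written out. All internal work carries exact precision all the way through — every reported number is rounded exactly once; derived quantities (ignition loss, the yield, the five compositions, net glass mass, totals) are carried at full float precision from the batch weights for 373.1 lb of glass as they appear in problem or answer.
Mass of each oxide from the mix:
  CaO: 10.26·0.5596 = 5.741 lb
  SiO2: 27.73·0.6804 + 290.9·0.9950 = 308.3 lb
  B2O3: 26.84·0.6910 + 40.73·0.5612 = 41.40 lb
  Na2O: 27.73·0.1121 + 26.84·0.3090 = 11.40 lb
  Al2O3: 27.73·0.1946 + 290.9·0.003000 = 6.269 lb
LOI: 27.73·0.01290 + 10.26·0.4404 + 40.73·0.4388 + 290.9·0.002000 = 23.33 lb
Glass mass = batch − LOI = 396.5 − 23.33 = 373.1 lb (= Σ oxide masses)
each wt % is 100 × oxide ÷ glass

Glass mass = 373.1 lb (batch 396.5 − LOI 23.33).
Composition: CaO 1.539%, SiO2 82.63%, B2O3 11.10%, Na2O 3.056%, Al2O3 1.680%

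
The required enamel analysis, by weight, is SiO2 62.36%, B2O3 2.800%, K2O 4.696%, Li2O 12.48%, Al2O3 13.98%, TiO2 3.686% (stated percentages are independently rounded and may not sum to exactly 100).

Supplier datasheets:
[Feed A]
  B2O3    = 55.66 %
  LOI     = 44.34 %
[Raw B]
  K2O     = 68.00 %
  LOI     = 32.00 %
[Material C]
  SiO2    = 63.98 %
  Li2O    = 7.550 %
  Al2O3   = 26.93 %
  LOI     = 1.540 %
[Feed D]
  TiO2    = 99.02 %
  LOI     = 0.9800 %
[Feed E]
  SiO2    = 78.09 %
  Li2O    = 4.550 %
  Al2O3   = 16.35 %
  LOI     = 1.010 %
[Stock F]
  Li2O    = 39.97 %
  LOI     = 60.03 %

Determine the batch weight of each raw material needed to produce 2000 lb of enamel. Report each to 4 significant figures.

The whole derivation runs at exact precision from first step to last — rounding to 4 significant figures extends to every intermediate as printed — each reported result takes exactly one rounding — all derived quantities are recomputed at full precision (the yield, the six compositions, ignition loss, the totals, net glass mass) from the batch weights at 2000 lb of glass, precisely as stated by question or answer.
Target oxide masses per 2000 lb enamel:
  SiO2: 62.36% × 2000 = 1247 lb
  B2O3: 2.800% × 2000 = 56.00 lb
  K2O: 4.696% × 2000 = 93.92 lb
  Li2O: 12.48% × 2000 = 249.6 lb
  Al2O3: 13.98% × 2000 = 279.6 lb
  TiO2: 3.686% × 2000 = 73.72 lb
Checking each oxide sum from the weights as reported, per the basis as stated (each sum matches its target mass inside rounding margins):
  SiO2: 136.5·0.6398 + 1485·0.7809 = 1247 lb (target 1247 lb)
  B2O3: 100.6·0.5566 = 55.99 lb (target 56.00 lb)
  K2O: 138.1·0.6800 = 93.91 lb (target 93.92 lb)
  Li2O: 136.5·0.07550 + 1485·0.04550 + 429.6·0.3997 = 249.6 lb (target 249.6 lb)
  Al2O3: 136.5·0.2693 + 1485·0.1635 = 279.6 lb (target 279.6 lb)
  TiO2: 74.45·0.9902 = 73.72 lb (target 73.72 lb)
Glass mass check: batch Σ − ignition loss = 2000 lb (the Σ of target masses is 2000 lb; against the stated basis, 2000 lb — differing by rounding only).
Whole-batch sum: Σ batch = 2364 lb; LOI removed, Σ of batch·LOI: 364.5 lb; yield = glass ÷ total batch = 84.58%.

Batch per 2000 lb enamel:
  Feed A: 100.6 lb
  Raw B: 138.1 lb
  Material C: 136.5 lb
  Feed D: 74.45 lb
  Feed E: 1485 lb
  Stock F: 429.6 lb
Total batch = 2364 lb; LOI loss = 364.5 lb; yield = 84.58%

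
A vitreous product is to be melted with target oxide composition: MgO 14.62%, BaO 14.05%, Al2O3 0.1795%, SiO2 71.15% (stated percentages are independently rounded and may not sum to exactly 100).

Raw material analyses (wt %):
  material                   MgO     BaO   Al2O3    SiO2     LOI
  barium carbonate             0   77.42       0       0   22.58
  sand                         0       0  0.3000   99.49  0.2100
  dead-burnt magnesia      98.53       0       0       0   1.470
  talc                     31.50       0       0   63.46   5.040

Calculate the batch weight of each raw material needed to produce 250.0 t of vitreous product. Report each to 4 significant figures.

Batch per 250.0 t vitreous product:
  barium carbonate: 45.37 t
  sand: 149.6 t
  dead-burnt magnesia: 22.46 t
  talc: 45.78 t
Total batch = 263.2 t; LOI loss = 13.20 t; yield = 94.99%

The intermediate values appear (rounded to 4 significant figures) at each printed step; full precision is maintained end to end — a single rounding finalizes each reported value. The derived quantities, including LOI, the four compositions, totals, net glass mass, yield, are computed starting from the weights for 250.0 t of glass at full float precision as quoted within the problem or the answer.
Target masses of each oxide per 250.0 t vitreous product:
  MgO: 14.62% × 250.0 = 36.55 t
  BaO: 14.05% × 250.0 = 35.12 t
  Al2O3: 0.1795% × 250.0 = 0.4488 t
  SiO2: 71.15% × 250.0 = 177.9 t
Per-oxide balance check per the reported batch figures, on the stated basis (every target is met by its sum within answer rounding):
  MgO: 22.46·0.9853 + 45.78·0.3150 = 36.55 t (target 36.55 t)
  BaO: 45.37·0.7742 = 35.13 t (target 35.12 t)
  Al2O3: 149.6·0.003000 = 0.4488 t (target 0.4488 t)
  SiO2: 149.6·0.9949 + 45.78·0.6346 = 177.9 t (target 177.9 t)
Consistency of the glass mass: net batch after ignition = 250.0 t (summing oxide targets gives 250.0 t; basis as stated: 250.0 t — gaps are rounding artifacts).
Adding the batch up: Σ batch = 263.2 t; Σ batch·LOI gives LOI loss = 13.20 t; as yield: glass ÷ batch → 94.99%.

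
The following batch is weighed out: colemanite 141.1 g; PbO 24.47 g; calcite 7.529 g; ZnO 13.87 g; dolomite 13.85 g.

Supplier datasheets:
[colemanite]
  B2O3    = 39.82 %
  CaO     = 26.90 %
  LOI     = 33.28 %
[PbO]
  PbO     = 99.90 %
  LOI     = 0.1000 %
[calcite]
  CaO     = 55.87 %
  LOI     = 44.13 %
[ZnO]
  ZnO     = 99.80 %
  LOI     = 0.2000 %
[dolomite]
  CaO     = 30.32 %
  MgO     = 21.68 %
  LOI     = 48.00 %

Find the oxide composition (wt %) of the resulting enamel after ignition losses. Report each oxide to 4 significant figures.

The intermediate values are displayed rounded to 4 significant figures between the steps — the working math holds exact precision at each step — each reported value carries a single rounding; all derived quantities are computed using the weight values for 143.8 g of glass in exact precision (the five compositions, ignition loss, the yield, glass mass, the totals), exactly as shown in question or answer.
What the batch supplies per oxide:
  PbO: 24.47·0.9990 = 24.45 g
  B2O3: 141.1·0.3982 = 56.19 g
  ZnO: 13.87·0.9980 = 13.84 g
  CaO: 141.1·0.2690 + 7.529·0.5587 + 13.85·0.3032 = 46.36 g
  MgO: 13.85·0.2168 = 3.003 g
LOI: 141.1·0.3328 + 24.47·0.001000 + 7.529·0.4413 + 13.87·0.002000 + 13.85·0.4800 = 56.98 g
Resulting glass, batch − LOI: 200.8 − 56.98 = 143.8 g (consistent with Σ oxide mass)
wt % = 100 × oxide mass / glass mass

Glass mass = 143.8 g (batch 200.8 − LOI 56.98).
Composition: PbO 17.00%, B2O3 39.06%, ZnO 9.623%, CaO 32.23%, MgO 2.088%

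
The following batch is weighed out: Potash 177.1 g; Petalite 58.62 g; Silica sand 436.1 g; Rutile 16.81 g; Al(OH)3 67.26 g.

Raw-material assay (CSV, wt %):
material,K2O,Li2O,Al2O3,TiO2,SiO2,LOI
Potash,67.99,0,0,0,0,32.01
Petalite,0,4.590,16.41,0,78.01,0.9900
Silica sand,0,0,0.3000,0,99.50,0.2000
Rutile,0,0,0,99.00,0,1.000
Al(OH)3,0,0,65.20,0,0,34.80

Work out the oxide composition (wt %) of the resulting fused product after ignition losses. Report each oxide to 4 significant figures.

Glass mass = 674.2 g (batch 755.9 − LOI 81.72).
Composition: K2O 17.86%, Li2O 0.3991%, Al2O3 8.126%, TiO2 2.468%, SiO2 71.15%

In-progress results are printed with 4-significant-figure rounding in the printout; the working math carries full precision through the solve; each reported number takes exactly one rounding — derived quantities are recomputed at full float precision (glass mass, five oxide percentages, ignition loss, the yield, totals) from the batch weights for 674.2 g of glass, precisely as stated by the problem or answer text.
Oxide masses out of the charge:
  K2O: 177.1·0.6799 = 120.4 g
  Li2O: 58.62·0.04590 = 2.691 g
  Al2O3: 58.62·0.1641 + 436.1·0.003000 + 67.26·0.6520 = 54.78 g
  TiO2: 16.81·0.9900 = 16.64 g
  SiO2: 58.62·0.7801 + 436.1·0.9950 = 479.6 g
LOI: 177.1·0.3201 + 58.62·0.009900 + 436.1·0.002000 + 16.81·0.01000 + 67.26·0.3480 = 81.72 g
Net of LOI, the glass mass = 755.9 − 81.72 = 674.2 g (equal to the oxide-mass sum)
each wt % is 100 × oxide ÷ glass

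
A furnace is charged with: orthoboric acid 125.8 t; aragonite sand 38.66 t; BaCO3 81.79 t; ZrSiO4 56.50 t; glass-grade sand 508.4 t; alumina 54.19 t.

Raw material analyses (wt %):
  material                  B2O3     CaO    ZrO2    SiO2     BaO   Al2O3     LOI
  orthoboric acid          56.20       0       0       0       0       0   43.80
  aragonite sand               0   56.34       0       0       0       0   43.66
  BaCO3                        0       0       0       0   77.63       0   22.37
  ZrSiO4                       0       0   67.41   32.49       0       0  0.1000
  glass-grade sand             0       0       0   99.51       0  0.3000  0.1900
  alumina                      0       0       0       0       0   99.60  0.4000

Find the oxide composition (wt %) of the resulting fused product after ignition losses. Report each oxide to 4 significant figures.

Glass mass = 773.8 t (batch 865.3 − LOI 91.51).
Composition: B2O3 9.136%, CaO 2.815%, ZrO2 4.922%, SiO2 67.75%, BaO 8.205%, Al2O3 7.172%

Working values are shown rounded to 4 significant figures across the worked steps. All arithmetic holds exact precision throughout. Each reported result sees exactly one rounding; all derived quantities, including the six compositions, LOI, glass mass, yield, the totals, are carried using the weight values for 773.8 t of glass at full precision, exactly as printed in problem or answer.
Delivered oxide masses:
  B2O3: 125.8·0.5620 = 70.70 t
  CaO: 38.66·0.5634 = 21.78 t
  ZrO2: 56.50·0.6741 = 38.09 t
  SiO2: 56.50·0.3249 + 508.4·0.9951 = 524.3 t
  BaO: 81.79·0.7763 = 63.49 t
  Al2O3: 508.4·0.003000 + 54.19·0.9960 = 55.50 t
LOI: 125.8·0.4380 + 38.66·0.4366 + 81.79·0.2237 + 56.50·0.001000 + 508.4·0.001900 + 54.19·0.004000 = 91.51 t
Net of LOI, the glass mass = 865.3 − 91.51 = 773.8 t (= Σ oxide masses)
percent share: oxide ÷ glass, ×100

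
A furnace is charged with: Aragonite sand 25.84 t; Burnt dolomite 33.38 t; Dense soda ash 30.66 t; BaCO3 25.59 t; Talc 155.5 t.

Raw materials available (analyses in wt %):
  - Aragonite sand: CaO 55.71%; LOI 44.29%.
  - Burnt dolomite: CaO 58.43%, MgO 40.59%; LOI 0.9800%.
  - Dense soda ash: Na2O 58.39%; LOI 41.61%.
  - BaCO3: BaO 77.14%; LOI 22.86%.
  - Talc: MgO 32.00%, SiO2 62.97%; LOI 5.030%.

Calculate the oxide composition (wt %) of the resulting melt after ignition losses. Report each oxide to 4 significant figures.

Working values are displayed, with 4-significant-digit rounding, as written. All arithmetic maintains full precision at all times — every reported figure undergoes a single rounding — the derived quantities, which include ignition loss, five oxide percentages, totals, glass mass, yield, are rebuilt in full precision, as given in the question or the answer, using the weight values per 232.8 t of glass.
Oxide-by-oxide delivered mass:
  Na2O: 30.66·0.5839 = 17.90 t
  CaO: 25.84·0.5571 + 33.38·0.5843 = 33.90 t
  BaO: 25.59·0.7714 = 19.74 t
  MgO: 33.38·0.4059 + 155.5·0.3200 = 63.31 t
  SiO2: 155.5·0.6297 = 97.92 t
LOI: 25.84·0.4429 + 33.38·0.009800 + 30.66·0.4161 + 25.59·0.2286 + 155.5·0.05030 = 38.20 t
Net of LOI, the glass mass = 271.0 − 38.20 = 232.8 t (= the summed oxide contributions)
percent share: oxide ÷ glass, ×100

Glass mass = 232.8 t (batch 271.0 − LOI 38.20).
Composition: Na2O 7.691%, CaO 14.56%, BaO 8.481%, MgO 27.20%, SiO2 42.07%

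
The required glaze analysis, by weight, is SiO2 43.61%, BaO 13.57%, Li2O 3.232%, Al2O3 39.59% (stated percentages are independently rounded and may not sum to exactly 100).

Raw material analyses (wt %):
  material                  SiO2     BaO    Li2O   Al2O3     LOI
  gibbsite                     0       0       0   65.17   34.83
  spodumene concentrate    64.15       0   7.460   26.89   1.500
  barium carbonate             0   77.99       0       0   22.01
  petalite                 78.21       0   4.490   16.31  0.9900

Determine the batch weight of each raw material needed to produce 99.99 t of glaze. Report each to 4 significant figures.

Batch per 99.99 t glaze:
  gibbsite: 42.79 t
  spodumene concentrate: 19.28 t
  barium carbonate: 17.40 t
  petalite: 39.94 t
Total batch = 119.4 t; LOI loss = 19.42 t; yield = 83.74%

All arithmetic carries full float precision end to end — rounding to 4 significant digits applies to every in-between result as shown — every reported value includes exactly one rounding. The derived quantities, including glass mass, ignition loss, yield, the totals, the four compositions, are recomputed starting from the weights per 99.99 t of glass in exact precision as given in the problem or the answer.
Oxide mass targets, per 99.99 t glaze:
  SiO2: 43.61% × 99.99 = 43.61 t
  BaO: 13.57% × 99.99 = 13.57 t
  Li2O: 3.232% × 99.99 = 3.232 t
  Al2O3: 39.59% × 99.99 = 39.59 t
Oxide-by-oxide audit working from each reported weight, on the stated basis (each sum matches its target mass exact up to rounding of places):
  SiO2: 19.28·0.6415 + 39.94·0.7821 = 43.61 t (target 43.61 t)
  BaO: 17.40·0.7799 = 13.57 t (target 13.57 t)
  Li2O: 19.28·0.07460 + 39.94·0.04490 = 3.232 t (target 3.232 t)
  Al2O3: 42.79·0.6517 + 19.28·0.2689 + 39.94·0.1631 = 39.58 t (target 39.59 t)
Glass-mass sanity pass: batch Σ − ignition loss = 99.99 t (summing oxide targets gives 99.99 t; stated basis 99.99 t — differing by rounding only).
Whole-batch sum: Σ batch = 119.4 t; LOI loss = Σ batch·LOI = 19.42 t; yield: glass divided by total = 83.74%.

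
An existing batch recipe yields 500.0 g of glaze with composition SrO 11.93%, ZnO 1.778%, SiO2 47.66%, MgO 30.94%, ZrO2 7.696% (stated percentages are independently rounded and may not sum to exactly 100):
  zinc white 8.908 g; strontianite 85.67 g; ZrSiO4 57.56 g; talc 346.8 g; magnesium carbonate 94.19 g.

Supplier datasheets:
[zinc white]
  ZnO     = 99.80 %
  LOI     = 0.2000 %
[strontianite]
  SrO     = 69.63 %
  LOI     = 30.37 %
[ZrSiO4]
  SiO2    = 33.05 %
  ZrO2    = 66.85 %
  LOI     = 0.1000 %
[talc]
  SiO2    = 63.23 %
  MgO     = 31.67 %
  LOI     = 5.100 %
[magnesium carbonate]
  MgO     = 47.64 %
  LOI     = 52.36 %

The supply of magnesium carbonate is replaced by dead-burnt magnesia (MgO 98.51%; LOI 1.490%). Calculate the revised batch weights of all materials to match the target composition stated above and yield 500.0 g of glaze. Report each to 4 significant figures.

All internal work carries full float precision at all times. The intermediate values are shown, rounded to 4 significant figures, when written out; each reported result is rounded only once. The derived quantities, including the five compositions, ignition loss, yield, net glass mass, the totals, are re-derived from the weighed amounts at 500.0 g of glass in full float precision, as given in question or answer.
Oxide mass targets, per 500.0 g glaze:
  SrO: 11.93% × 500.0 = 59.65 g
  ZnO: 1.778% × 500.0 = 8.890 g
  SiO2: 47.66% × 500.0 = 238.3 g
  MgO: 30.94% × 500.0 = 154.7 g
  ZrO2: 7.696% × 500.0 = 38.48 g
Oxide-by-oxide audit on the weights just shown, at the basis given (delivered sums recover each target exact up to rounding of places):
  SrO: 85.67·0.6963 = 59.65 g (target 59.65 g)
  ZnO: 8.908·0.9980 = 8.890 g (target 8.890 g)
  SiO2: 57.56·0.3305 + 346.8·0.6323 = 238.3 g (target 238.3 g)
  MgO: 346.8·0.3167 + 45.55·0.9851 = 154.7 g (target 154.7 g)
  ZrO2: 57.56·0.6685 = 38.48 g (target 38.48 g)
Mass balance on the glass: Σ batch − LOI loss = 500.0 g (summing oxide targets gives 500.0 g; the stated basis being 500.0 g — any gap is answer rounding).
Batch total: Σ batch = 544.5 g; ignition loss, Σ(batch × LOI) = 44.46 g; as yield: glass ÷ batch → 91.83%.

Revised batch per 500.0 g glaze:
  zinc white: 8.908 g
  strontianite: 85.67 g
  ZrSiO4: 57.56 g
  talc: 346.8 g
  dead-burnt magnesia: 45.55 g
Total batch = 544.5 g; LOI loss = 44.46 g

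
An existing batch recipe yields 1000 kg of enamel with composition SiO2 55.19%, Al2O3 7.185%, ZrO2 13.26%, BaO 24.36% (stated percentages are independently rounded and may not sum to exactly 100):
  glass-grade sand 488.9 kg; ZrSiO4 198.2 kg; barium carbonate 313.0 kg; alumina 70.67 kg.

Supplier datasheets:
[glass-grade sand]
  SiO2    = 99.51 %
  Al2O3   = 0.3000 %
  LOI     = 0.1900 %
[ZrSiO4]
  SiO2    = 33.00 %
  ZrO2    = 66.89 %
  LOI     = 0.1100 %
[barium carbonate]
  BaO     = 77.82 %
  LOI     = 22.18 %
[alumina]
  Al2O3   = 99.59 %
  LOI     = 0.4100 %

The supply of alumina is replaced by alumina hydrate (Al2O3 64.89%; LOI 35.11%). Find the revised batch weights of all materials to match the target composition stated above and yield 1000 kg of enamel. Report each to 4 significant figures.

Revised batch per 1000 kg enamel:
  glass-grade sand: 488.9 kg
  ZrSiO4: 198.2 kg
  barium carbonate: 313.0 kg
  alumina hydrate: 108.5 kg
Total batch = 1109 kg; LOI loss = 108.7 kg

Mid-chain values are printed with 4-significant-digit rounding when written out — the working math runs at full precision at all times. Each reported figure is rounded a single time; the derived quantities, including totals, the yield, the four compositions, LOI, glass mass, are computed starting from the weights at 1000 kg of glass at exact precision as written in the problem or answer text.
Per-oxide target masses for 1000 kg enamel:
  SiO2: 55.19% × 1000 = 551.9 kg
  Al2O3: 7.185% × 1000 = 71.85 kg
  ZrO2: 13.26% × 1000 = 132.6 kg
  BaO: 24.36% × 1000 = 243.6 kg
Per-oxide balance check per the reported batch figures, per the basis as stated (sums match the target masses exact up to rounding of places):
  SiO2: 488.9·0.9951 + 198.2·0.3300 = 551.9 kg (target 551.9 kg)
  Al2O3: 488.9·0.003000 + 108.5·0.6489 = 71.87 kg (target 71.85 kg)
  ZrO2: 198.2·0.6689 = 132.6 kg (target 132.6 kg)
  BaO: 313.0·0.7782 = 243.6 kg (target 243.6 kg)
Glass-mass closure: total charge less LOI = 999.9 kg (targets for the oxides total 1000 kg; with the basis standing at 1000 kg — a pure rounding effect).
Whole-batch sum: Σ batch = 1109 kg; loss to ignition Σ batch·LOI = 108.7 kg; yield, glass over the total, = 90.20%.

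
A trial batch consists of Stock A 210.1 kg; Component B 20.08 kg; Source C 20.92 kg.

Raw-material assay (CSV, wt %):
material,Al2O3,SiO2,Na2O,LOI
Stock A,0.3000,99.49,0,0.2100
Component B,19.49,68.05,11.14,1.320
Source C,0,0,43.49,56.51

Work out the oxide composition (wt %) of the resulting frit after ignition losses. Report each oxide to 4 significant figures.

Glass mass = 238.6 kg (batch 251.1 − LOI 12.53).
Composition: Al2O3 1.905%, SiO2 93.34%, Na2O 4.751%

Every computation keeps exact precision at every stage; mid-chain values are printed (rounded to 4 significant figures) in the printout. A single rounding completes every reported result; the derived quantities (ignition loss, the three compositions, net glass mass, the yield, totals) are computed using the weight values at 238.6 kg of glass in full precision as set out in the question or the answer.
What the batch supplies per oxide:
  Al2O3: 210.1·0.003000 + 20.08·0.1949 = 4.544 kg
  SiO2: 210.1·0.9949 + 20.08·0.6805 = 222.7 kg
  Na2O: 20.08·0.1114 + 20.92·0.4349 = 11.34 kg
LOI: 210.1·0.002100 + 20.08·0.01320 + 20.92·0.5651 = 12.53 kg
The glass mass, total less LOI, = 251.1 − 12.53 = 238.6 kg (consistent with Σ oxide mass)
percent share: oxide ÷ glass, ×100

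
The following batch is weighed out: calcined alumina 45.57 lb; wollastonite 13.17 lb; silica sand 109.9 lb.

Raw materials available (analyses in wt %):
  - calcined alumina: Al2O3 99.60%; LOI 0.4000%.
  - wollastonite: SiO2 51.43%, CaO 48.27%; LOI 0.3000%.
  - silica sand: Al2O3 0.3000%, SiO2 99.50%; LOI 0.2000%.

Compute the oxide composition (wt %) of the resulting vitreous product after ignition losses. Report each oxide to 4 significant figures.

Rounding to four significant figures extends to each working value as displayed; full precision is held from start to finish. Each reported result carries a single rounding — derived quantities are re-derived at full float precision (three oxide percentages, the yield, the totals, net glass mass, LOI) from the batch weights at 168.2 lb of glass, precisely as stated by the problem or the answer.
Delivered oxide masses:
  Al2O3: 45.57·0.9960 + 109.9·0.003000 = 45.72 lb
  SiO2: 13.17·0.5143 + 109.9·0.9950 = 116.1 lb
  CaO: 13.17·0.4827 = 6.357 lb
LOI: 45.57·0.004000 + 13.17·0.003000 + 109.9·0.002000 = 0.4416 lb
Glass = total batch minus LOI = 168.6 − 0.4416 = 168.2 lb (equal to the oxide-mass sum)
each oxide over glass, ×100, is wt %

Glass mass = 168.2 lb (batch 168.6 − LOI 0.4416).
Composition: Al2O3 27.18%, SiO2 69.04%, CaO 3.780%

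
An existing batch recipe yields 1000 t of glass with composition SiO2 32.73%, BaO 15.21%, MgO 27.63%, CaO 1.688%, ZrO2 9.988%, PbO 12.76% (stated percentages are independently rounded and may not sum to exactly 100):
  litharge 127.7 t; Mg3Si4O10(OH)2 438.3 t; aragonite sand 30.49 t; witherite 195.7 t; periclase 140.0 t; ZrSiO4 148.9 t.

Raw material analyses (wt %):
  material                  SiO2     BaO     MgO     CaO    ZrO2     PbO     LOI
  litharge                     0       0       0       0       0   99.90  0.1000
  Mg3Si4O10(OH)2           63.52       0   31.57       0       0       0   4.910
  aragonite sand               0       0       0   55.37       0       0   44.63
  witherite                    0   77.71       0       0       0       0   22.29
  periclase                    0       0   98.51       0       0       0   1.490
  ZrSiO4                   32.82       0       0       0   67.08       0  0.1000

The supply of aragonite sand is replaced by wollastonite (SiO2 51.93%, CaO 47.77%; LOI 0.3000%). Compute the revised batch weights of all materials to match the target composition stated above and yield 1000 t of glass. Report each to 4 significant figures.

Revised batch per 1000 t glass:
  litharge: 127.7 t
  Mg3Si4O10(OH)2: 409.4 t
  wollastonite: 35.34 t
  witherite: 195.7 t
  periclase: 149.3 t
  ZrSiO4: 148.9 t
Total batch = 1066 t; LOI loss = 66.33 t

All arithmetic runs at full float precision from first step to last — rounding to four significant digits applies to every mid-chain value as displayed — every reported value takes exactly one rounding; all derived quantities, including totals, yield, six oxide percentages, glass mass, ignition loss, are computed using the weight values on 1000 t of glass in exact precision exactly as shown in the problem or the answer.
Target oxide masses per 1000 t glass:
  SiO2: 32.73% × 1000 = 327.3 t
  BaO: 15.21% × 1000 = 152.1 t
  MgO: 27.63% × 1000 = 276.3 t
  CaO: 1.688% × 1000 = 16.88 t
  ZrO2: 9.988% × 1000 = 99.88 t
  PbO: 12.76% × 1000 = 127.6 t
Sums-versus-targets review working from each reported weight, relative to the basis at hand (sum by sum, the targets are met within answer rounding):
  SiO2: 409.4·0.6352 + 35.34·0.5193 + 148.9·0.3282 = 327.3 t (target 327.3 t)
  BaO: 195.7·0.7771 = 152.1 t (target 152.1 t)
  MgO: 409.4·0.3157 + 149.3·0.9851 = 276.3 t (target 276.3 t)
  CaO: 35.34·0.4777 = 16.88 t (target 16.88 t)
  ZrO2: 148.9·0.6708 = 99.88 t (target 99.88 t)
  PbO: 127.7·0.9990 = 127.6 t (target 127.6 t)
Mass balance on the glass: total batch − LOI = 1000 t (summing oxide targets gives 1000 t; basis as stated: 1000 t — rounding explains the deltas).
Summing the batch: Σ batch = 1066 t; ignition loss, Σ(batch × LOI) = 66.33 t; yield = glass ÷ total batch = 93.78%.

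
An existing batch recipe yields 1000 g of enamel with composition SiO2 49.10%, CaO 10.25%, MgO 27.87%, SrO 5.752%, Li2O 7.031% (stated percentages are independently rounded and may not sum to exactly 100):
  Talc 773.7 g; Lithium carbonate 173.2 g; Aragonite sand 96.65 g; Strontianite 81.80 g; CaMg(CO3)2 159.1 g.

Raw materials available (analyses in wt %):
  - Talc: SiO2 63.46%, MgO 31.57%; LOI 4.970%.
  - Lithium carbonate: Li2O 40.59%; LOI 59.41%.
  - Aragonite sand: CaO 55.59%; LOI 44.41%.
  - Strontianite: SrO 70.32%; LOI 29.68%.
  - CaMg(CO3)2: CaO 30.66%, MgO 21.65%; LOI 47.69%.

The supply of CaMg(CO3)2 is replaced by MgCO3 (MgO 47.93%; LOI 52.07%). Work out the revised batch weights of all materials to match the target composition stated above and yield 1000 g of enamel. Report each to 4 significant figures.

Revised batch per 1000 g enamel:
  Talc: 773.7 g
  Lithium carbonate: 173.2 g
  Aragonite sand: 184.4 g
  Strontianite: 81.80 g
  MgCO3: 71.85 g
Total batch = 1285 g; LOI loss = 284.9 g

In-progress results are shown (rounded to 4 significant figures) in the working. Each numeric step keeps full float precision end to end; exactly one rounding is applied to every reported number. All derived quantities (totals, ignition loss, five oxide percentages, net glass mass, the yield) are computed in exact precision starting from the weights on 1000 g of glass, exactly as printed in the problem or answer text.
Oxide mass targets, per 1000 g enamel:
  SiO2: 49.10% × 1000 = 491.0 g
  CaO: 10.25% × 1000 = 102.5 g
  MgO: 27.87% × 1000 = 278.7 g
  SrO: 5.752% × 1000 = 57.52 g
  Li2O: 7.031% × 1000 = 70.31 g
Oxide-by-oxide audit working from each reported weight, under the basis named above (each sum matches its target mass up to rounding of the answer):
  SiO2: 773.7·0.6346 = 491.0 g (target 491.0 g)
  CaO: 184.4·0.5559 = 102.5 g (target 102.5 g)
  MgO: 773.7·0.3157 + 71.85·0.4793 = 278.7 g (target 278.7 g)
  SrO: 81.80·0.7032 = 57.52 g (target 57.52 g)
  Li2O: 173.2·0.4059 = 70.30 g (target 70.31 g)
Mass balance on the glass: batch total minus LOI = 1000 g (per-oxide target masses sum to 1000 g; versus the stated basis of 1000 g — differing by rounding only).
Batch grand total — Σ batch = 1285 g; LOI removed, Σ of batch·LOI: 284.9 g; the yield ratio, glass ÷ batch: 77.83%.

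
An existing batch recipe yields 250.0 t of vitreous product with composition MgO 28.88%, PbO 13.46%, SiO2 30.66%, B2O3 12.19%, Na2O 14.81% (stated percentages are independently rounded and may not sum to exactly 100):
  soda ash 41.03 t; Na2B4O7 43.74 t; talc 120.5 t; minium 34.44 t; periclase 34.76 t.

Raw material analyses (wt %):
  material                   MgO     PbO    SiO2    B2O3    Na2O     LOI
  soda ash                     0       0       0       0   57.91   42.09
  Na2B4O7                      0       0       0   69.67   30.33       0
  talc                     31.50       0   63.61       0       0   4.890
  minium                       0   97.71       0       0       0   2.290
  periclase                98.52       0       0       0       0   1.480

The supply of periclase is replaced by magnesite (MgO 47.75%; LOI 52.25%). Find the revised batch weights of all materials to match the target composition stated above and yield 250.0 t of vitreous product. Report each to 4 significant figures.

Revised batch per 250.0 t vitreous product:
  soda ash: 41.03 t
  Na2B4O7: 43.74 t
  talc: 120.5 t
  minium: 34.44 t
  magnesite: 71.71 t
Total batch = 311.4 t; LOI loss = 61.42 t

Every computation holds full precision end to end; in-progress results appear rounded off to 4 significant digits at each printed step — exactly one rounding lands on every reported number — all derived quantities (totals, glass mass, ignition loss, five oxide percentages, yield) are carried starting from the weights for 250.0 t of glass at full precision as set out in problem or answer.
Target masses of each oxide per 250.0 t vitreous product:
  MgO: 28.88% × 250.0 = 72.20 t
  PbO: 13.46% × 250.0 = 33.65 t
  SiO2: 30.66% × 250.0 = 76.65 t
  B2O3: 12.19% × 250.0 = 30.48 t
  Na2O: 14.81% × 250.0 = 37.02 t
Checking each oxide sum on the weights just shown, relative to the basis at hand (summed amounts equal target values up to rounding of the answer):
  MgO: 120.5·0.3150 + 71.71·0.4775 = 72.20 t (target 72.20 t)
  PbO: 34.44·0.9771 = 33.65 t (target 33.65 t)
  SiO2: 120.5·0.6361 = 76.65 t (target 76.65 t)
  B2O3: 43.74·0.6967 = 30.47 t (target 30.48 t)
  Na2O: 41.03·0.5791 + 43.74·0.3033 = 37.03 t (target 37.02 t)
Glass-mass bookkeeping: total batch − LOI = 250.0 t (summing oxide targets gives 250.0 t; with the basis standing at 250.0 t — a pure rounding effect).
Batch grand total — Σ batch = 311.4 t; LOI removed, Σ of batch·LOI: 61.42 t; as yield: glass ÷ batch → 80.28%.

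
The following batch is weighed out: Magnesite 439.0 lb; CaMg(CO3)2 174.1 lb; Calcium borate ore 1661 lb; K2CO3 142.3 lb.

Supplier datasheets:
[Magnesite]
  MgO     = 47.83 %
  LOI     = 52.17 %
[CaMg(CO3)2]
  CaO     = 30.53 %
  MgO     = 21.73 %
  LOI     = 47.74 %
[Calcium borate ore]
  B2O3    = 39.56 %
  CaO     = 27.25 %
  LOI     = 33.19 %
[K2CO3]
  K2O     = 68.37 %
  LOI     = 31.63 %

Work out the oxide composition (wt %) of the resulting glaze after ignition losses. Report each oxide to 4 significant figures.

Glass mass = 1508 lb (batch 2416 − LOI 908.4).
Composition: B2O3 43.57%, CaO 33.54%, K2O 6.452%, MgO 16.43%

Every computation holds full precision end to end — intermediates are shown with 4-significant-figure rounding between the steps — every reported number undergoes a single rounding — derived quantities (yield, the four compositions, LOI, glass mass, totals) are carried in exact precision from the weighed amounts per 1508 lb of glass exactly as printed in problem or answer.
Mass of each oxide from the mix:
  B2O3: 1661·0.3956 = 657.1 lb
  CaO: 174.1·0.3053 + 1661·0.2725 = 505.8 lb
  K2O: 142.3·0.6837 = 97.29 lb
  MgO: 439.0·0.4783 + 174.1·0.2173 = 247.8 lb
LOI: 439.0·0.5217 + 174.1·0.4774 + 1661·0.3319 + 142.3·0.3163 = 908.4 lb
Glass = total batch minus LOI = 2416 − 908.4 = 1508 lb (= Σ oxide masses)
each wt % is 100 × oxide ÷ glass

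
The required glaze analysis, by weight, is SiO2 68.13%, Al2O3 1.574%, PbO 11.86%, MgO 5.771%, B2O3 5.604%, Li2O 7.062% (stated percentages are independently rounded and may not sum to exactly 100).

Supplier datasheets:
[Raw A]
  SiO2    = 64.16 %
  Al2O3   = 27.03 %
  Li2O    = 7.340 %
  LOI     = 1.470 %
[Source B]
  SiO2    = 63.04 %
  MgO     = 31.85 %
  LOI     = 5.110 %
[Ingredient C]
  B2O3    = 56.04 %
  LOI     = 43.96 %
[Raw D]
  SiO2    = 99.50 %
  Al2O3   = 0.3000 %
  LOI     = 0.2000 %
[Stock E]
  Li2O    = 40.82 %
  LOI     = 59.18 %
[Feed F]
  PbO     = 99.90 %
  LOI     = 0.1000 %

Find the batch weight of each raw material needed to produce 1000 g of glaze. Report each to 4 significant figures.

Every computation carries exact precision from start to finish; the intermediate values appear, with 4-significant-figure rounding, on the page. A single rounding completes each reported result — all derived quantities are rebuilt starting from the weights per 1000 g of glass in full float precision (LOI, six oxide percentages, net glass mass, totals, the yield), exactly as shown in question or answer.
The oxide mass targets at 1000 g glaze:
  SiO2: 68.13% × 1000 = 681.3 g
  Al2O3: 1.574% × 1000 = 15.74 g
  PbO: 11.86% × 1000 = 118.6 g
  MgO: 5.771% × 1000 = 57.71 g
  B2O3: 5.604% × 1000 = 56.04 g
  Li2O: 7.062% × 1000 = 70.62 g
Sums-versus-targets review with the batch weights as given, under the basis named above (every target is met by its sum once rounding is allowed for):
  SiO2: 52.28·0.6416 + 181.2·0.6304 + 536.2·0.9950 = 681.3 g (target 681.3 g)
  Al2O3: 52.28·0.2703 + 536.2·0.003000 = 15.74 g (target 15.74 g)
  PbO: 118.7·0.9990 = 118.6 g (target 118.6 g)
  MgO: 181.2·0.3185 = 57.71 g (target 57.71 g)
  B2O3: 100.0·0.5604 = 56.04 g (target 56.04 g)
  Li2O: 52.28·0.07340 + 163.6·0.4082 = 70.62 g (target 70.62 g)
Glass mass check: total charge less LOI = 1000 g (summing oxide targets gives 1000 g; basis as stated: 1000 g — differing by rounding only).
Batch grand total — Σ batch = 1152 g; the LOI term Σ batch·LOI equals 152.0 g; the yield ratio, glass ÷ batch: 86.81%.

Batch per 1000 g glaze:
  Raw A: 52.28 g
  Source B: 181.2 g
  Ingredient C: 100.0 g
  Raw D: 536.2 g
  Stock E: 163.6 g
  Feed F: 118.7 g
Total batch = 1152 g; LOI loss = 152.0 g; yield = 86.81%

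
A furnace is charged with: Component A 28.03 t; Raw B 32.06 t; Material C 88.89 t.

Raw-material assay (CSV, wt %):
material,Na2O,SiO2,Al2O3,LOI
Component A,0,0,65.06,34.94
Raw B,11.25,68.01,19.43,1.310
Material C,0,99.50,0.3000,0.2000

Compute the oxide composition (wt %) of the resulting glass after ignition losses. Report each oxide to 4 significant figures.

Glass mass = 138.6 t (batch 149.0 − LOI 10.39).
Composition: Na2O 2.602%, SiO2 79.55%, Al2O3 17.85%

Exact precision is carried in all steps — values along the way are printed rounded to 4 significant figures as written; a single rounding produces every reported number; the derived quantities, which include the yield, ignition loss, net glass mass, the totals, the three compositions, are carried in full precision, exactly as printed in question or answer, from the weighed amounts for 138.6 t of glass.
What the batch supplies per oxide:
  Na2O: 32.06·0.1125 = 3.607 t
  SiO2: 32.06·0.6801 + 88.89·0.9950 = 110.2 t
  Al2O3: 28.03·0.6506 + 32.06·0.1943 + 88.89·0.003000 = 24.73 t
LOI: 28.03·0.3494 + 32.06·0.01310 + 88.89·0.002000 = 10.39 t
Glass = total batch minus LOI = 149.0 − 10.39 = 138.6 t (consistent with Σ oxide mass)
each wt % is 100 × oxide ÷ glass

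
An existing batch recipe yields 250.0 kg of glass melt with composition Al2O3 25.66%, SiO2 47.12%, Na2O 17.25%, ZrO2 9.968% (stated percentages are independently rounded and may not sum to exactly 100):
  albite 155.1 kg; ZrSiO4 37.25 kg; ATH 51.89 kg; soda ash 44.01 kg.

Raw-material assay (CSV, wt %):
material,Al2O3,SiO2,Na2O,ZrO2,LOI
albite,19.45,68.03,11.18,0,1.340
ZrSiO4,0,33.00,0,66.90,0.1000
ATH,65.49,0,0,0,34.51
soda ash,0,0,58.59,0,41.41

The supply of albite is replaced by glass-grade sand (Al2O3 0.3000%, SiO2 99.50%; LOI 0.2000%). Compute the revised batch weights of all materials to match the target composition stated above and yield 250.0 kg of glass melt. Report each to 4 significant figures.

Revised batch per 250.0 kg glass melt:
  glass-grade sand: 106.0 kg
  ZrSiO4: 37.25 kg
  ATH: 97.47 kg
  soda ash: 73.60 kg
Total batch = 314.3 kg; LOI loss = 64.36 kg

Values along the way are printed (rounded to four significant digits) in the printout. All internal work keeps full float precision in all steps. Exactly one rounding goes into each reported value — all derived quantities are computed using the weight values on 250.0 kg of glass at exact precision (yield, four oxide percentages, ignition loss, net glass mass, totals), as quoted within question or answer.
Oxide mass targets, per 250.0 kg glass melt:
  Al2O3: 25.66% × 250.0 = 64.15 kg
  SiO2: 47.12% × 250.0 = 117.8 kg
  Na2O: 17.25% × 250.0 = 43.12 kg
  ZrO2: 9.968% × 250.0 = 24.92 kg
Sums-versus-targets review from the weights as reported, at the basis given (target by target, the sums agree net of answer rounding effects):
  Al2O3: 106.0·0.003000 + 97.47·0.6549 = 64.15 kg (target 64.15 kg)
  SiO2: 106.0·0.9950 + 37.25·0.3300 = 117.8 kg (target 117.8 kg)
  Na2O: 73.60·0.5859 = 43.12 kg (target 43.12 kg)
  ZrO2: 37.25·0.6690 = 24.92 kg (target 24.92 kg)
Consistency of the glass mass: Σ batch − LOI loss = 250.0 kg (oxide target masses add up to 250.0 kg; with the basis standing at 250.0 kg — a pure rounding effect).
Total batch = Σ batch = 314.3 kg; ignition loss, Σ(batch × LOI) = 64.36 kg; as yield: glass ÷ batch → 79.52%.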